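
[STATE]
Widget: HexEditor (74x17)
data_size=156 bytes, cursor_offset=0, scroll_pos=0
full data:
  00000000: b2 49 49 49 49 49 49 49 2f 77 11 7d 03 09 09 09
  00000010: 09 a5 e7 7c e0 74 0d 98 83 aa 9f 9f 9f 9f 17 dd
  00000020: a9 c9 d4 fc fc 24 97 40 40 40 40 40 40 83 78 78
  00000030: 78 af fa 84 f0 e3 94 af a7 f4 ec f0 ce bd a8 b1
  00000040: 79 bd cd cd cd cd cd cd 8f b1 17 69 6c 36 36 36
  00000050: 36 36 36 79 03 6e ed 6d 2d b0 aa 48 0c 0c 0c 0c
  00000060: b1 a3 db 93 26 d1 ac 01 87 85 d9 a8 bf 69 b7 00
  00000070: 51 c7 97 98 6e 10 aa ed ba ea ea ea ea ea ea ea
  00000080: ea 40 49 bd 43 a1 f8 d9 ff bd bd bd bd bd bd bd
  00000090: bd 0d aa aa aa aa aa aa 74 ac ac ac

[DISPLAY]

00000000  B2 49 49 49 49 49 49 49  2f 77 11 7d 03 09 09 09  |.IIIIIII/w.}.
00000010  09 a5 e7 7c e0 74 0d 98  83 aa 9f 9f 9f 9f 17 dd  |...|.t.......
00000020  a9 c9 d4 fc fc 24 97 40  40 40 40 40 40 83 78 78  |.....$.@@@@@@
00000030  78 af fa 84 f0 e3 94 af  a7 f4 ec f0 ce bd a8 b1  |x............
00000040  79 bd cd cd cd cd cd cd  8f b1 17 69 6c 36 36 36  |y..........il
00000050  36 36 36 79 03 6e ed 6d  2d b0 aa 48 0c 0c 0c 0c  |666y.n.m-..H.
00000060  b1 a3 db 93 26 d1 ac 01  87 85 d9 a8 bf 69 b7 00  |....&........
00000070  51 c7 97 98 6e 10 aa ed  ba ea ea ea ea ea ea ea  |Q...n........
00000080  ea 40 49 bd 43 a1 f8 d9  ff bd bd bd bd bd bd bd  |.@I.C........
00000090  bd 0d aa aa aa aa aa aa  74 ac ac ac              |........t... 
                                                                          
                                                                          
                                                                          
                                                                          
                                                                          
                                                                          
                                                                          


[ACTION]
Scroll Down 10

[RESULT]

00000090  bd 0d aa aa aa aa aa aa  74 ac ac ac              |........t... 
                                                                          
                                                                          
                                                                          
                                                                          
                                                                          
                                                                          
                                                                          
                                                                          
                                                                          
                                                                          
                                                                          
                                                                          
                                                                          
                                                                          
                                                                          
                                                                          


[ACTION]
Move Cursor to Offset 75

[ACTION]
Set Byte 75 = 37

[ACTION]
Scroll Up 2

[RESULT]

00000070  51 c7 97 98 6e 10 aa ed  ba ea ea ea ea ea ea ea  |Q...n........
00000080  ea 40 49 bd 43 a1 f8 d9  ff bd bd bd bd bd bd bd  |.@I.C........
00000090  bd 0d aa aa aa aa aa aa  74 ac ac ac              |........t... 
                                                                          
                                                                          
                                                                          
                                                                          
                                                                          
                                                                          
                                                                          
                                                                          
                                                                          
                                                                          
                                                                          
                                                                          
                                                                          
                                                                          


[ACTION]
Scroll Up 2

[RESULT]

00000050  36 36 36 79 03 6e ed 6d  2d b0 aa 48 0c 0c 0c 0c  |666y.n.m-..H.
00000060  b1 a3 db 93 26 d1 ac 01  87 85 d9 a8 bf 69 b7 00  |....&........
00000070  51 c7 97 98 6e 10 aa ed  ba ea ea ea ea ea ea ea  |Q...n........
00000080  ea 40 49 bd 43 a1 f8 d9  ff bd bd bd bd bd bd bd  |.@I.C........
00000090  bd 0d aa aa aa aa aa aa  74 ac ac ac              |........t... 
                                                                          
                                                                          
                                                                          
                                                                          
                                                                          
                                                                          
                                                                          
                                                                          
                                                                          
                                                                          
                                                                          
                                                                          


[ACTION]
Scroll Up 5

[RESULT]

00000000  b2 49 49 49 49 49 49 49  2f 77 11 7d 03 09 09 09  |.IIIIIII/w.}.
00000010  09 a5 e7 7c e0 74 0d 98  83 aa 9f 9f 9f 9f 17 dd  |...|.t.......
00000020  a9 c9 d4 fc fc 24 97 40  40 40 40 40 40 83 78 78  |.....$.@@@@@@
00000030  78 af fa 84 f0 e3 94 af  a7 f4 ec f0 ce bd a8 b1  |x............
00000040  79 bd cd cd cd cd cd cd  8f b1 17 37 6c 36 36 36  |y..........7l
00000050  36 36 36 79 03 6e ed 6d  2d b0 aa 48 0c 0c 0c 0c  |666y.n.m-..H.
00000060  b1 a3 db 93 26 d1 ac 01  87 85 d9 a8 bf 69 b7 00  |....&........
00000070  51 c7 97 98 6e 10 aa ed  ba ea ea ea ea ea ea ea  |Q...n........
00000080  ea 40 49 bd 43 a1 f8 d9  ff bd bd bd bd bd bd bd  |.@I.C........
00000090  bd 0d aa aa aa aa aa aa  74 ac ac ac              |........t... 
                                                                          
                                                                          
                                                                          
                                                                          
                                                                          
                                                                          
                                                                          


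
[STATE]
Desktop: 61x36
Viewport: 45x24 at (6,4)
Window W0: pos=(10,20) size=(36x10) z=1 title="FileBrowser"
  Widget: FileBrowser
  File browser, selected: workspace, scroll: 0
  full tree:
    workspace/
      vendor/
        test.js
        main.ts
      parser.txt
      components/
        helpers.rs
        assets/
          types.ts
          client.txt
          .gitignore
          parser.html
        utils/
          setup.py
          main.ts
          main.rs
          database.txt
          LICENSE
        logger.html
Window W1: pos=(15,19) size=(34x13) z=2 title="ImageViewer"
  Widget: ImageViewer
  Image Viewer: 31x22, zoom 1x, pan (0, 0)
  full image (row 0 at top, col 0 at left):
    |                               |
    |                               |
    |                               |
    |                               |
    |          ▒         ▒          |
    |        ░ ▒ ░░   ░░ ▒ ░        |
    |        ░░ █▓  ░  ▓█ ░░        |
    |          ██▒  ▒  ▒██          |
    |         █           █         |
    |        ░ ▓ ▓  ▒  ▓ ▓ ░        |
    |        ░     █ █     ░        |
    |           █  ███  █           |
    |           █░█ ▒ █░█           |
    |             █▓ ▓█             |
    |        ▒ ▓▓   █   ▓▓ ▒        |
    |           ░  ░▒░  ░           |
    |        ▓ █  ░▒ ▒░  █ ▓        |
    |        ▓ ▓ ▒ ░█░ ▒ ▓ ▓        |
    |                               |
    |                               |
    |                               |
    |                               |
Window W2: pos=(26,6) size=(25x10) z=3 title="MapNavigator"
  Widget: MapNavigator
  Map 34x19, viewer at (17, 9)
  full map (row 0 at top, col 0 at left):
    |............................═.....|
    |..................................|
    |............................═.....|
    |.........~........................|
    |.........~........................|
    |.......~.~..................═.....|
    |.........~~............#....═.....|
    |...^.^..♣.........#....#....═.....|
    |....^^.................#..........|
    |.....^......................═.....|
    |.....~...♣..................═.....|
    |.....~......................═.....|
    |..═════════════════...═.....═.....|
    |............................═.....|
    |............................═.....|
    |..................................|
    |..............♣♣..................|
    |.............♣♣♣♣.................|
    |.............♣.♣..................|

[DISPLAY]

                                             
                                             
                    ┏━━━━━━━━━━━━━━━━━━━━━━━┓
                    ┃ MapNavigator          ┃
                    ┠───────────────────────┨
                    ┃...~~............#....═┃
                    ┃..♣.........#....#....═┃
                    ┃.................#.....┃
                    ┃...........@..........═┃
                    ┃...♣..................═┃
                    ┃......................═┃
                    ┗━━━━━━━━━━━━━━━━━━━━━━━┛
                                             
                                             
                                             
         ┏━━━━━━━━━━━━━━━━━━━━━━━━━━━━━━━━┓  
    ┏━━━━┃ ImageViewer                    ┃  
    ┃ Fil┠────────────────────────────────┨  
    ┠────┃                                ┃  
    ┃> [-┃                                ┃  
    ┃    ┃                                ┃  
    ┃    ┃                                ┃  
    ┃    ┃          ▒         ▒           ┃  
    ┃    ┃        ░ ▒ ░░   ░░ ▒ ░         ┃  


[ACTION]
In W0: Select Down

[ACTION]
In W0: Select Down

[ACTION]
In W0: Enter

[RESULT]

                                             
                                             
                    ┏━━━━━━━━━━━━━━━━━━━━━━━┓
                    ┃ MapNavigator          ┃
                    ┠───────────────────────┨
                    ┃...~~............#....═┃
                    ┃..♣.........#....#....═┃
                    ┃.................#.....┃
                    ┃...........@..........═┃
                    ┃...♣..................═┃
                    ┃......................═┃
                    ┗━━━━━━━━━━━━━━━━━━━━━━━┛
                                             
                                             
                                             
         ┏━━━━━━━━━━━━━━━━━━━━━━━━━━━━━━━━┓  
    ┏━━━━┃ ImageViewer                    ┃  
    ┃ Fil┠────────────────────────────────┨  
    ┠────┃                                ┃  
    ┃  [-┃                                ┃  
    ┃    ┃                                ┃  
    ┃  > ┃                                ┃  
    ┃    ┃          ▒         ▒           ┃  
    ┃    ┃        ░ ▒ ░░   ░░ ▒ ░         ┃  


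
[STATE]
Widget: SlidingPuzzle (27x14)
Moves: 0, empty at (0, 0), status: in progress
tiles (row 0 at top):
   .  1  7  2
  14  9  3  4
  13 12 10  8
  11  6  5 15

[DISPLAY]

┌────┬────┬────┬────┐      
│    │  1 │  7 │  2 │      
├────┼────┼────┼────┤      
│ 14 │  9 │  3 │  4 │      
├────┼────┼────┼────┤      
│ 13 │ 12 │ 10 │  8 │      
├────┼────┼────┼────┤      
│ 11 │  6 │  5 │ 15 │      
└────┴────┴────┴────┘      
Moves: 0                   
                           
                           
                           
                           


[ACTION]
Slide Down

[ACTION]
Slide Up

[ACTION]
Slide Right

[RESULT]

┌────┬────┬────┬────┐      
│ 14 │  1 │  7 │  2 │      
├────┼────┼────┼────┤      
│    │  9 │  3 │  4 │      
├────┼────┼────┼────┤      
│ 13 │ 12 │ 10 │  8 │      
├────┼────┼────┼────┤      
│ 11 │  6 │  5 │ 15 │      
└────┴────┴────┴────┘      
Moves: 1                   
                           
                           
                           
                           


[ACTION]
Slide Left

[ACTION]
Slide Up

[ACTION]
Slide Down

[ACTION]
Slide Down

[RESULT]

┌────┬────┬────┬────┐      
│ 14 │    │  7 │  2 │      
├────┼────┼────┼────┤      
│  9 │  1 │  3 │  4 │      
├────┼────┼────┼────┤      
│ 13 │ 12 │ 10 │  8 │      
├────┼────┼────┼────┤      
│ 11 │  6 │  5 │ 15 │      
└────┴────┴────┴────┘      
Moves: 5                   
                           
                           
                           
                           


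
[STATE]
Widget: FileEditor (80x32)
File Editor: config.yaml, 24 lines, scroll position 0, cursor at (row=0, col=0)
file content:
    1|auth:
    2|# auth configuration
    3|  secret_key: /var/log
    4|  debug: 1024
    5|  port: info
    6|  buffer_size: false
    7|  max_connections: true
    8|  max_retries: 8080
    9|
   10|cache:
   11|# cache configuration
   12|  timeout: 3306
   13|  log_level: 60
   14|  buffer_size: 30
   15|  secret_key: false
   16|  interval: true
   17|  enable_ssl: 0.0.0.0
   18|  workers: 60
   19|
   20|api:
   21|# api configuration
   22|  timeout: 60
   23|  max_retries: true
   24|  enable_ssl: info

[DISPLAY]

█uth:                                                                          ▲
# auth configuration                                                           █
  secret_key: /var/log                                                         ░
  debug: 1024                                                                  ░
  port: info                                                                   ░
  buffer_size: false                                                           ░
  max_connections: true                                                        ░
  max_retries: 8080                                                            ░
                                                                               ░
cache:                                                                         ░
# cache configuration                                                          ░
  timeout: 3306                                                                ░
  log_level: 60                                                                ░
  buffer_size: 30                                                              ░
  secret_key: false                                                            ░
  interval: true                                                               ░
  enable_ssl: 0.0.0.0                                                          ░
  workers: 60                                                                  ░
                                                                               ░
api:                                                                           ░
# api configuration                                                            ░
  timeout: 60                                                                  ░
  max_retries: true                                                            ░
  enable_ssl: info                                                             ░
                                                                               ░
                                                                               ░
                                                                               ░
                                                                               ░
                                                                               ░
                                                                               ░
                                                                               ░
                                                                               ▼


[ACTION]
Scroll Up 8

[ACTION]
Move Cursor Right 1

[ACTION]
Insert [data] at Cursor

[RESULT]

adata█th:                                                                      ▲
# auth configuration                                                           █
  secret_key: /var/log                                                         ░
  debug: 1024                                                                  ░
  port: info                                                                   ░
  buffer_size: false                                                           ░
  max_connections: true                                                        ░
  max_retries: 8080                                                            ░
                                                                               ░
cache:                                                                         ░
# cache configuration                                                          ░
  timeout: 3306                                                                ░
  log_level: 60                                                                ░
  buffer_size: 30                                                              ░
  secret_key: false                                                            ░
  interval: true                                                               ░
  enable_ssl: 0.0.0.0                                                          ░
  workers: 60                                                                  ░
                                                                               ░
api:                                                                           ░
# api configuration                                                            ░
  timeout: 60                                                                  ░
  max_retries: true                                                            ░
  enable_ssl: info                                                             ░
                                                                               ░
                                                                               ░
                                                                               ░
                                                                               ░
                                                                               ░
                                                                               ░
                                                                               ░
                                                                               ▼


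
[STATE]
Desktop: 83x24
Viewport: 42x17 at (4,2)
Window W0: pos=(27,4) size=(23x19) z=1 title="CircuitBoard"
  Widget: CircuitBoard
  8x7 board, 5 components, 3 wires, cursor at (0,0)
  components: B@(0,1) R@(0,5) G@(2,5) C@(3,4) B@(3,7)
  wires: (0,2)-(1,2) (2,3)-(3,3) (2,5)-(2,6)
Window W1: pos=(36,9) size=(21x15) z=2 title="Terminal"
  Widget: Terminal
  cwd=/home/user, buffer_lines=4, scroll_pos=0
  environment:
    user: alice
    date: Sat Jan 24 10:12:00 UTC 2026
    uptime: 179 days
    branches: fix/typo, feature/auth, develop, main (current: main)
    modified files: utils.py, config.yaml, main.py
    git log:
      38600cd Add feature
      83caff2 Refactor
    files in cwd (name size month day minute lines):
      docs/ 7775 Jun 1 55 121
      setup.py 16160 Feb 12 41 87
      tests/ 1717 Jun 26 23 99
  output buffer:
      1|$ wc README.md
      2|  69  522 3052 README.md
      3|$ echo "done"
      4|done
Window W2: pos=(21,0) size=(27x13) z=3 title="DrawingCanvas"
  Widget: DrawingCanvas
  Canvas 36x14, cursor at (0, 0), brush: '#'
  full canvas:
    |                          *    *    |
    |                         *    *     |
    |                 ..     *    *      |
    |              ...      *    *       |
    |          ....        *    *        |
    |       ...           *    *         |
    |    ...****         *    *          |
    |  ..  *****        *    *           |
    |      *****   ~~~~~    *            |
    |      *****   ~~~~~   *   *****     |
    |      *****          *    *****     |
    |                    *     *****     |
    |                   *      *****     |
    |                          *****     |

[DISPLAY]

                 ┠────────────────────────
                 ┃+                       
                 ┃                        
                 ┃                 ..     
                 ┃              ...      *
                 ┃          ....        * 
                 ┃       ...           *  
                 ┃    ...****         *   
                 ┃  ..  *****        *    
                 ┃      *****   ~~~~~    *
                 ┗━━━━━━━━━━━━━━━━━━━━━━━━
                       ┃        ┃  69  522
                       ┃3       ┃$ echo "d
                       ┃        ┃done     
                       ┃4       ┃$ █      
                       ┃        ┃         
                       ┃5       ┃         


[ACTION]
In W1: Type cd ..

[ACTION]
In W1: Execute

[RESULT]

                 ┠────────────────────────
                 ┃+                       
                 ┃                        
                 ┃                 ..     
                 ┃              ...      *
                 ┃          ....        * 
                 ┃       ...           *  
                 ┃    ...****         *   
                 ┃  ..  *****        *    
                 ┃      *****   ~~~~~    *
                 ┗━━━━━━━━━━━━━━━━━━━━━━━━
                       ┃        ┃  69  522
                       ┃3       ┃$ echo "d
                       ┃        ┃done     
                       ┃4       ┃$ cd ..  
                       ┃        ┃         
                       ┃5       ┃$ █      


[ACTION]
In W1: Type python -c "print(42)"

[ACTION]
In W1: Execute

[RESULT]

                 ┠────────────────────────
                 ┃+                       
                 ┃                        
                 ┃                 ..     
                 ┃              ...      *
                 ┃          ....        * 
                 ┃       ...           *  
                 ┃    ...****         *   
                 ┃  ..  *****        *    
                 ┃      *****   ~~~~~    *
                 ┗━━━━━━━━━━━━━━━━━━━━━━━━
                       ┃        ┃  69  522
                       ┃3       ┃$ echo "d
                       ┃        ┃done     
                       ┃4       ┃$ cd ..  
                       ┃        ┃         
                       ┃5       ┃$ python 


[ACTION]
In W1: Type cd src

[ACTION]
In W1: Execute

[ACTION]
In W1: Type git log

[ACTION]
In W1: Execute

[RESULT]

                 ┠────────────────────────
                 ┃+                       
                 ┃                        
                 ┃                 ..     
                 ┃              ...      *
                 ┃          ....        * 
                 ┃       ...           *  
                 ┃    ...****         *   
                 ┃  ..  *****        *    
                 ┃      *****   ~~~~~    *
                 ┗━━━━━━━━━━━━━━━━━━━━━━━━
                       ┃        ┃$ cd ..  
                       ┃3       ┃         
                       ┃        ┃$ python 
                       ┃4       ┃42       
                       ┃        ┃$ cd src 
                       ┃5       ┃         


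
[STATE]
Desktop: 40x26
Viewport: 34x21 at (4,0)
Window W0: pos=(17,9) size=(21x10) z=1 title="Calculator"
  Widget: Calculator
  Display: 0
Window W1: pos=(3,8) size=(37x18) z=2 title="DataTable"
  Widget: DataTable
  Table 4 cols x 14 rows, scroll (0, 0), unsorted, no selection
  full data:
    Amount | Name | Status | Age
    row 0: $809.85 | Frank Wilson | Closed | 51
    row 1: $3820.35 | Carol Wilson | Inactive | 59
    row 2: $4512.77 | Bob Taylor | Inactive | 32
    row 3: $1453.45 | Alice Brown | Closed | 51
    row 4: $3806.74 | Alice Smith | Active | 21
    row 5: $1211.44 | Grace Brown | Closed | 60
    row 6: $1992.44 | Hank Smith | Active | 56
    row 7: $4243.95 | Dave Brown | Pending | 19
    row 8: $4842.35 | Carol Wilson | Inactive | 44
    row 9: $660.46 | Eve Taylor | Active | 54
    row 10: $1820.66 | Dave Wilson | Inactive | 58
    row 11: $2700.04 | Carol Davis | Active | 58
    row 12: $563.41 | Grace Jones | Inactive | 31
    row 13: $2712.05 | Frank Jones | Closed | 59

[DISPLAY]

                                  
                                  
                                  
                                  
                                  
                                  
                                  
                                  
━━━━━━━━━━━━━━━━━━━━━━━━━━━━━━━━━━
 DataTable                        
──────────────────────────────────
Amount  │Name        │Status  │Age
────────┼────────────┼────────┼───
$809.85 │Frank Wilson│Closed  │51 
$3820.35│Carol Wilson│Inactive│59 
$4512.77│Bob Taylor  │Inactive│32 
$1453.45│Alice Brown │Closed  │51 
$3806.74│Alice Smith │Active  │21 
$1211.44│Grace Brown │Closed  │60 
$1992.44│Hank Smith  │Active  │56 
$4243.95│Dave Brown  │Pending │19 


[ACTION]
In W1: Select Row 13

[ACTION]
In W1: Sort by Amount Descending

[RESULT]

                                  
                                  
                                  
                                  
                                  
                                  
                                  
                                  
━━━━━━━━━━━━━━━━━━━━━━━━━━━━━━━━━━
 DataTable                        
──────────────────────────────────
Amount ▼│Name        │Status  │Age
────────┼────────────┼────────┼───
$4842.35│Carol Wilson│Inactive│44 
$4512.77│Bob Taylor  │Inactive│32 
$4243.95│Dave Brown  │Pending │19 
$3820.35│Carol Wilson│Inactive│59 
$3806.74│Alice Smith │Active  │21 
$2712.05│Frank Jones │Closed  │59 
$2700.04│Carol Davis │Active  │58 
$1992.44│Hank Smith  │Active  │56 


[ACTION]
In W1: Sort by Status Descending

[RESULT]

                                  
                                  
                                  
                                  
                                  
                                  
                                  
                                  
━━━━━━━━━━━━━━━━━━━━━━━━━━━━━━━━━━
 DataTable                        
──────────────────────────────────
Amount  │Name        │Status ▼│Age
────────┼────────────┼────────┼───
$4243.95│Dave Brown  │Pending │19 
$4842.35│Carol Wilson│Inactive│44 
$4512.77│Bob Taylor  │Inactive│32 
$3820.35│Carol Wilson│Inactive│59 
$1820.66│Dave Wilson │Inactive│58 
$563.41 │Grace Jones │Inactive│31 
$2712.05│Frank Jones │Closed  │59 
$1453.45│Alice Brown │Closed  │51 


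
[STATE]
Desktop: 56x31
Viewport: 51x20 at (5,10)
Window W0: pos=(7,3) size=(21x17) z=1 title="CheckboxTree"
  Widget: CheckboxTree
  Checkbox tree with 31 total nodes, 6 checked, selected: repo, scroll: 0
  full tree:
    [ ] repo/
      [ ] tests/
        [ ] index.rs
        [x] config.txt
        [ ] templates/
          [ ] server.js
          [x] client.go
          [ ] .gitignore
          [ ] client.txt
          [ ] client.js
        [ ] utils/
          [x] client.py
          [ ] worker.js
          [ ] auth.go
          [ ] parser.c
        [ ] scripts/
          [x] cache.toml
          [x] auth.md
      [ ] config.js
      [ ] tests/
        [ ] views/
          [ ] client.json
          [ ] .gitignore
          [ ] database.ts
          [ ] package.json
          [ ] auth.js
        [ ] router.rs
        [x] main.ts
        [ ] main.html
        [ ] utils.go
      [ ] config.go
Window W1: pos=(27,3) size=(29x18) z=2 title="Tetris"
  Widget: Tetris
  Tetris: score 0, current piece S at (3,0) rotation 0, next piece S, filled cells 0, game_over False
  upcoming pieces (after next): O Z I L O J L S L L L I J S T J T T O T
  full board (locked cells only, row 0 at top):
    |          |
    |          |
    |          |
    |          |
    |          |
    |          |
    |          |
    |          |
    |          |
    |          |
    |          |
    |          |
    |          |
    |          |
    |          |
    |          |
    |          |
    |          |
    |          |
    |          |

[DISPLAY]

  ┃     [-] templates/┃          │                ┃
  ┃       [ ] server.j┃          │                ┃
  ┃       [x] client.g┃          │Score:          ┃
  ┃       [ ] .gitigno┃          │0               ┃
  ┃       [ ] client.t┃          │                ┃
  ┃       [ ] client.j┃          │                ┃
  ┃     [-] utils/    ┃          │                ┃
  ┃       [x] client.p┃          │                ┃
  ┃       [ ] worker.j┃          │                ┃
  ┗━━━━━━━━━━━━━━━━━━━┃          │                ┃
                      ┗━━━━━━━━━━━━━━━━━━━━━━━━━━━┛
                                                   
                                                   
                                                   
                                                   
                                                   
                                                   
                                                   
                                                   
                                                   


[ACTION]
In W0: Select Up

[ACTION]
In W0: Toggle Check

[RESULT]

  ┃     [x] templates/┃          │                ┃
  ┃       [x] server.j┃          │                ┃
  ┃       [x] client.g┃          │Score:          ┃
  ┃       [x] .gitigno┃          │0               ┃
  ┃       [x] client.t┃          │                ┃
  ┃       [x] client.j┃          │                ┃
  ┃     [x] utils/    ┃          │                ┃
  ┃       [x] client.p┃          │                ┃
  ┃       [x] worker.j┃          │                ┃
  ┗━━━━━━━━━━━━━━━━━━━┃          │                ┃
                      ┗━━━━━━━━━━━━━━━━━━━━━━━━━━━┛
                                                   
                                                   
                                                   
                                                   
                                                   
                                                   
                                                   
                                                   
                                                   


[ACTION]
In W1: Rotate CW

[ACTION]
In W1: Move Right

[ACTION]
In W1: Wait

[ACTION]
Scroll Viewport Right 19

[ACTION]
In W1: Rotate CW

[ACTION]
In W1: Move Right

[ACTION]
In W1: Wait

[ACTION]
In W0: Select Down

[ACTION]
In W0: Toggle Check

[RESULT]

  ┃     [ ] templates/┃          │                ┃
  ┃       [ ] server.j┃          │                ┃
  ┃       [ ] client.g┃          │Score:          ┃
  ┃       [ ] .gitigno┃          │0               ┃
  ┃       [ ] client.t┃          │                ┃
  ┃       [ ] client.j┃          │                ┃
  ┃     [ ] utils/    ┃          │                ┃
  ┃       [ ] client.p┃          │                ┃
  ┃       [ ] worker.j┃          │                ┃
  ┗━━━━━━━━━━━━━━━━━━━┃          │                ┃
                      ┗━━━━━━━━━━━━━━━━━━━━━━━━━━━┛
                                                   
                                                   
                                                   
                                                   
                                                   
                                                   
                                                   
                                                   
                                                   


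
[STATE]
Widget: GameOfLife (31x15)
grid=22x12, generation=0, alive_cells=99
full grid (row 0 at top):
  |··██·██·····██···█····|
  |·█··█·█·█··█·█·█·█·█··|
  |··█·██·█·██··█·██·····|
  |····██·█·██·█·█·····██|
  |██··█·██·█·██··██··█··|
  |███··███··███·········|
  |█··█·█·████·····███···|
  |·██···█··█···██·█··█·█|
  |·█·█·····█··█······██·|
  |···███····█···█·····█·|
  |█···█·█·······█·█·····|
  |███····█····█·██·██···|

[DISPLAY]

Gen: 0                         
··██·██·····██···█····         
·█··█·█·█··█·█·█·█·█··         
··█·██·█·██··█·██·····         
····██·█·██·█·█·····██         
██··█·██·█·██··██··█··         
███··███··███·········         
█··█·█·████·····███···         
·██···█··█···██·█··█·█         
·█·█·····█··█······██·         
···███····█···█·····█·         
█···█·█·······█·█·····         
███····█····█·██·██···         
                               
                               


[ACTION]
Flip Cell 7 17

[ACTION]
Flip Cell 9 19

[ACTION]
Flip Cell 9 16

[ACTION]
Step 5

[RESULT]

Gen: 5                         
··················██··         
·██····███·······█·█··         
██·█······█·····███···         
·█·█·············██···         
··██····███·····█████·         
·███···········██·····         
·····███·········██·█·         
······██···········█··         
██····██········█·····         
█···█··█········██····         
█···█·█···············         
██···██········███····         
                               
                               


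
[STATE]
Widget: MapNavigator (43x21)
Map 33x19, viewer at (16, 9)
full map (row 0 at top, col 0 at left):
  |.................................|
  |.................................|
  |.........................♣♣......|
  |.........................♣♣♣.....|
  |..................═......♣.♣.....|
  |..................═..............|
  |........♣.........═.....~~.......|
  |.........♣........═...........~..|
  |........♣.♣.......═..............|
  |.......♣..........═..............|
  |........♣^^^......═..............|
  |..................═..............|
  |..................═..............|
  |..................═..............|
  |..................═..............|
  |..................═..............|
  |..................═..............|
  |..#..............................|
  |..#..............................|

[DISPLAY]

                                           
     .................................     
     .................................     
     .........................♣♣......     
     .........................♣♣♣.....     
     ..................═......♣.♣.....     
     ..................═..............     
     ........♣.........═.....~~.......     
     .........♣........═...........~..     
     ........♣.♣.......═..............     
     .......♣........@.═..............     
     ........♣^^^......═..............     
     ..................═..............     
     ..................═..............     
     ..................═..............     
     ..................═..............     
     ..................═..............     
     ..................═..............     
     ..#..............................     
     ..#..............................     
                                           


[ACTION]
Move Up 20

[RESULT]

                                           
                                           
                                           
                                           
                                           
                                           
                                           
                                           
                                           
                                           
     ................@................     
     .................................     
     .........................♣♣......     
     .........................♣♣♣.....     
     ..................═......♣.♣.....     
     ..................═..............     
     ........♣.........═.....~~.......     
     .........♣........═...........~..     
     ........♣.♣.......═..............     
     .......♣..........═..............     
     ........♣^^^......═..............     


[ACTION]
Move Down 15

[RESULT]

     ..................═..............     
     ........♣.........═.....~~.......     
     .........♣........═...........~..     
     ........♣.♣.......═..............     
     .......♣..........═..............     
     ........♣^^^......═..............     
     ..................═..............     
     ..................═..............     
     ..................═..............     
     ..................═..............     
     ................@.═..............     
     ..................═..............     
     ..#..............................     
     ..#..............................     
                                           
                                           
                                           
                                           
                                           
                                           
                                           


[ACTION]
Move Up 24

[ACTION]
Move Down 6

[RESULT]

                                           
                                           
                                           
                                           
     .................................     
     .................................     
     .........................♣♣......     
     .........................♣♣♣.....     
     ..................═......♣.♣.....     
     ..................═..............     
     ........♣.......@.═.....~~.......     
     .........♣........═...........~..     
     ........♣.♣.......═..............     
     .......♣..........═..............     
     ........♣^^^......═..............     
     ..................═..............     
     ..................═..............     
     ..................═..............     
     ..................═..............     
     ..................═..............     
     ..................═..............     


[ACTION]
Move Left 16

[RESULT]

                                           
                                           
                                           
                                           
                     ......................
                     ......................
                     ......................
                     ......................
                     ..................═...
                     ..................═...
                     @.......♣.........═...
                     .........♣........═...
                     ........♣.♣.......═...
                     .......♣..........═...
                     ........♣^^^......═...
                     ..................═...
                     ..................═...
                     ..................═...
                     ..................═...
                     ..................═...
                     ..................═...


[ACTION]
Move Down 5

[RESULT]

                     ......................
                     ......................
                     ......................
                     ..................═...
                     ..................═...
                     ........♣.........═...
                     .........♣........═...
                     ........♣.♣.......═...
                     .......♣..........═...
                     ........♣^^^......═...
                     @.................═...
                     ..................═...
                     ..................═...
                     ..................═...
                     ..................═...
                     ..................═...
                     ..#...................
                     ..#...................
                                           
                                           
                                           
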